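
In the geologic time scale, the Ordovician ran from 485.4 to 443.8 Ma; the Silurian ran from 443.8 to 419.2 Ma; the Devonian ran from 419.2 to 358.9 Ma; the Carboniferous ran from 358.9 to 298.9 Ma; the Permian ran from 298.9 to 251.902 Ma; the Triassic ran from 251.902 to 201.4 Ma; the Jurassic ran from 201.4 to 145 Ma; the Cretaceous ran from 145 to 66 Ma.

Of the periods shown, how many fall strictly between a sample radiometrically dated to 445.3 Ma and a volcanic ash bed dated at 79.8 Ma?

6

445.3 Ma sits inside the Ordovician (485.4–443.8) and 79.8 Ma inside the Cretaceous (145–66); neither of those is wholly between the two dates.
The listed periods lying completely between them are Silurian, Devonian, Carboniferous, Permian, Triassic, Jurassic — 6 in all.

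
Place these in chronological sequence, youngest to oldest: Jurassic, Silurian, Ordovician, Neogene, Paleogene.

Era membership (oldest first within each) — Paleozoic: Ordovician, Silurian; Mesozoic: Jurassic; Cenozoic: Paleogene, Neogene. Paleozoic precedes Mesozoic, which precedes Cenozoic. Concatenating the groups in that era order and then reversing gives youngest to oldest.

Neogene → Paleogene → Jurassic → Silurian → Ordovician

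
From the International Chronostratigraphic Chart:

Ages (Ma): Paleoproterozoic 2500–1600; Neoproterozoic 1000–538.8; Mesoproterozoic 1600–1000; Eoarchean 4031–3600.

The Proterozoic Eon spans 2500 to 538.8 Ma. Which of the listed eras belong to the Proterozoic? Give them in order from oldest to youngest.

Eras with both bounds inside 2500–538.8 Ma: Paleoproterozoic (2500–1600), Mesoproterozoic (1600–1000), Neoproterozoic (1000–538.8).

Paleoproterozoic, Mesoproterozoic, Neoproterozoic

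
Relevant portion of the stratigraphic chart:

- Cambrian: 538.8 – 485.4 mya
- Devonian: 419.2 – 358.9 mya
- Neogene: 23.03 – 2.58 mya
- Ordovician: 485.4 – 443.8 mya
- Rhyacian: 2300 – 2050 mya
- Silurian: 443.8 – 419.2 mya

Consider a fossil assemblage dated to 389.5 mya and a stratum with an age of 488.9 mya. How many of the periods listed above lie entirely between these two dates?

2

488.9 Ma sits inside the Cambrian (538.8–485.4) and 389.5 Ma inside the Devonian (419.2–358.9); neither of those is wholly between the two dates.
The listed periods lying completely between them are Ordovician, Silurian — 2 in all.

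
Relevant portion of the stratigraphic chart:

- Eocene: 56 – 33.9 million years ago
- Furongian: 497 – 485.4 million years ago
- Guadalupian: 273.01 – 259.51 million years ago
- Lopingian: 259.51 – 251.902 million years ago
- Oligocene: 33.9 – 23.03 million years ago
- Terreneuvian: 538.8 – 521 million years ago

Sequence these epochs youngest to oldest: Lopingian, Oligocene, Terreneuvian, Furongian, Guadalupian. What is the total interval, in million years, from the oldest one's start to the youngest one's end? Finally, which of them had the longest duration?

Oligocene, Lopingian, Guadalupian, Furongian, Terreneuvian; total span 515.77 Myr; longest is Terreneuvian

Start ages (Ma): Terreneuvian 538.8, Furongian 497, Guadalupian 273.01, Lopingian 259.51, Oligocene 33.9.
Ordered youngest to oldest: Oligocene, Lopingian, Guadalupian, Furongian, Terreneuvian.
Span = 538.8 − 23.03 = 515.77 Myr.
Durations: Furongian 11.6, Lopingian 7.608, Guadalupian 13.5, Terreneuvian 17.8, Oligocene 10.87 → longest is Terreneuvian (17.8 Myr).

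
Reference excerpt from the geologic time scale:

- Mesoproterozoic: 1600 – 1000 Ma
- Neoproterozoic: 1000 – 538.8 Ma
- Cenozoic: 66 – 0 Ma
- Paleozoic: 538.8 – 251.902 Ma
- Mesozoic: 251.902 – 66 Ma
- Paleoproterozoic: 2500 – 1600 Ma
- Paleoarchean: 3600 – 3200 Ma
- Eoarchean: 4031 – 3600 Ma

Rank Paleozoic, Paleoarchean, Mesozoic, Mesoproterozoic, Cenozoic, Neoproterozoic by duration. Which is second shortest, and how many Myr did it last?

Durations: Paleozoic 286.898; Paleoarchean 400; Mesozoic 185.902; Mesoproterozoic 600; Cenozoic 66; Neoproterozoic 461.2 Myr.
Sorted shortest-first: Cenozoic (66), Mesozoic (185.902), Paleozoic (286.898), Paleoarchean (400), Neoproterozoic (461.2), Mesoproterozoic (600).
The second shortest is Mesozoic at 185.902 Myr.

Mesozoic, 185.902 million years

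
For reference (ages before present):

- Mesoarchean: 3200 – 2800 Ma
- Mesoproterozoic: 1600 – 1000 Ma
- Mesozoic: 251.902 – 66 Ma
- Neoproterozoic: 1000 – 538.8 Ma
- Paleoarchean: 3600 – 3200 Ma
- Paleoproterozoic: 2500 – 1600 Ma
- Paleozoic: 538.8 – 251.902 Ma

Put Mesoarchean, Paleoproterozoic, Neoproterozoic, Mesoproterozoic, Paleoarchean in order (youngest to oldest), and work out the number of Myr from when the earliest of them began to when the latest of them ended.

From the excerpt: Mesoarchean 3200–2800; Paleoproterozoic 2500–1600; Neoproterozoic 1000–538.8; Mesoproterozoic 1600–1000; Paleoarchean 3600–3200 (Ma).
Larger Ma is earlier, so the oldest is Paleoarchean and the youngest is Neoproterozoic; youngest to oldest: Neoproterozoic, Mesoproterozoic, Paleoproterozoic, Mesoarchean, Paleoarchean.
Oldest start 3600 minus youngest end 538.8 gives 3061.2 Myr overall.

Neoproterozoic → Mesoproterozoic → Paleoproterozoic → Mesoarchean → Paleoarchean; total span 3061.2 Myr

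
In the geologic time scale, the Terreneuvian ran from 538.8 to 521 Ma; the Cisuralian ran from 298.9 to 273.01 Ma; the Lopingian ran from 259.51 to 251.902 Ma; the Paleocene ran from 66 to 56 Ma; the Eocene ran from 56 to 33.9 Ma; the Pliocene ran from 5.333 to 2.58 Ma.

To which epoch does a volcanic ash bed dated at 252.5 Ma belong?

Lopingian

252.5 Ma lies between 259.51 and 251.902 Ma, so it falls in the Lopingian.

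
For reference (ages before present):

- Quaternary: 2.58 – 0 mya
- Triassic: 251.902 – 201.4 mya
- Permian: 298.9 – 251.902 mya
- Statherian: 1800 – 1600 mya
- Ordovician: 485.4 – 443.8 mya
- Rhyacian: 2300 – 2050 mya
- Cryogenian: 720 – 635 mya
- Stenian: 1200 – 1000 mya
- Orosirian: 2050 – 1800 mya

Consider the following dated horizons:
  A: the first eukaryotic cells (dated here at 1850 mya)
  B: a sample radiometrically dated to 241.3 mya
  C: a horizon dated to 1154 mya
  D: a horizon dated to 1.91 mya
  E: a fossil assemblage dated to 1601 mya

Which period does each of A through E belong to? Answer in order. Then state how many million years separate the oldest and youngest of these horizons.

A — Orosirian; B — Triassic; C — Stenian; D — Quaternary; E — Statherian; span 1848.09 million years

Match each age against the start–end ranges in the excerpt: A = 1850 Ma → Orosirian (2050–1800); B = 241.3 Ma → Triassic (251.902–201.4); C = 1154 Ma → Stenian (1200–1000); D = 1.91 Ma → Quaternary (2.58–0); E = 1601 Ma → Statherian (1800–1600).
The largest age is 1850 Ma and the smallest is 1.91 Ma; their difference is 1848.09 Myr.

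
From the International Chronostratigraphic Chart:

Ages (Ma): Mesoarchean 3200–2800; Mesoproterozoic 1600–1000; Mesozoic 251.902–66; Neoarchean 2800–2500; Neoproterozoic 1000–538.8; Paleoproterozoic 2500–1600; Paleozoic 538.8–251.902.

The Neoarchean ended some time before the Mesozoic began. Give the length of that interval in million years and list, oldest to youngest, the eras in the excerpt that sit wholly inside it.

2248.098 million years; Paleoproterozoic, Mesoproterozoic, Neoproterozoic, Paleozoic

The Neoarchean closes at 2500 Ma and the Mesozoic opens at 251.902 Ma, so the interval is 2500 − 251.902 = 2248.098 Myr.
An era fits inside if it starts at or after 2500 Ma and ends at or before 251.902 Ma; oldest first that gives Paleoproterozoic, Mesoproterozoic, Neoproterozoic, Paleozoic.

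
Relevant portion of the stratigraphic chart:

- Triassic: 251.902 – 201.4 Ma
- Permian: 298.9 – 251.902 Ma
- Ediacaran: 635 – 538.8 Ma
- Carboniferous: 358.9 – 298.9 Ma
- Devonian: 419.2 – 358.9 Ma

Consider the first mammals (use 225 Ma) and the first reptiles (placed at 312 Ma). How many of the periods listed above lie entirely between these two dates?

1

The older date is 312 Ma and the younger is 225 Ma.
Periods with start < 312 and end > 225 Ma: Permian (298.9–251.902).
That is 1 complete period.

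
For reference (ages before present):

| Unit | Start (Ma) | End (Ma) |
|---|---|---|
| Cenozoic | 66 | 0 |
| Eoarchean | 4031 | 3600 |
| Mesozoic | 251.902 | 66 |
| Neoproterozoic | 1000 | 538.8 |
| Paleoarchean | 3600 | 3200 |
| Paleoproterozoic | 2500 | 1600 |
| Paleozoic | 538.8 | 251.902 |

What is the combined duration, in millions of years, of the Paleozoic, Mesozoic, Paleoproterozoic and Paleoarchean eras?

1772.8 million years

Duration is start − end for each: (538.8 − 251.902) + (251.902 − 66) + (2500 − 1600) + (3600 − 3200).
That is 286.898 + 185.902 + 900 + 400, which totals 1772.8 million years.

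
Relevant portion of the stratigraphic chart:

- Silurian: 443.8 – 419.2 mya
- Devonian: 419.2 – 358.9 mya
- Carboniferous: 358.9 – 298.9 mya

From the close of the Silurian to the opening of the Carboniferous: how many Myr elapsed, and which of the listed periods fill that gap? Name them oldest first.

The Silurian closes at 419.2 Ma and the Carboniferous opens at 358.9 Ma, so the interval is 419.2 − 358.9 = 60.3 Myr.
A period fits inside if it starts at or after 419.2 Ma and ends at or before 358.9 Ma; oldest first that gives Devonian.

60.3 million years; Devonian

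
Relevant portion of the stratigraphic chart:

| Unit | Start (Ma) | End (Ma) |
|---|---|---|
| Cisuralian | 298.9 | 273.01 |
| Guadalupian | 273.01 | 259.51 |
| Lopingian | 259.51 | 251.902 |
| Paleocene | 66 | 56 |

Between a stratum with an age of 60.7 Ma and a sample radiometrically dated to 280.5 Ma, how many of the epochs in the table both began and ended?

2

The older date is 280.5 Ma and the younger is 60.7 Ma.
Epochs with start < 280.5 and end > 60.7 Ma: Guadalupian (273.01–259.51), Lopingian (259.51–251.902).
That is 2 complete epochs.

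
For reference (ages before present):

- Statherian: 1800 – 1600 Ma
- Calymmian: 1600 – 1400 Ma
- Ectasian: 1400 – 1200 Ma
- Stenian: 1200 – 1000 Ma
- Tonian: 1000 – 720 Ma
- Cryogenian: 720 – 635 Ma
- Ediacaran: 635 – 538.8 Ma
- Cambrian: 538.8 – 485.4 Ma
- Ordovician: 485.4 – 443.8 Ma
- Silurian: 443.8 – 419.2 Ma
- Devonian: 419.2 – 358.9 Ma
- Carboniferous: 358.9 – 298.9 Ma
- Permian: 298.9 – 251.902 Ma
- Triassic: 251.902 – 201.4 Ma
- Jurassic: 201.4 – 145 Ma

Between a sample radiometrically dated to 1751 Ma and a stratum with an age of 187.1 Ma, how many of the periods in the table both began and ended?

13

The older date is 1751 Ma and the younger is 187.1 Ma.
Periods with start < 1751 and end > 187.1 Ma: Calymmian (1600–1400), Ectasian (1400–1200), Stenian (1200–1000), Tonian (1000–720), Cryogenian (720–635), Ediacaran (635–538.8), Cambrian (538.8–485.4), Ordovician (485.4–443.8), Silurian (443.8–419.2), Devonian (419.2–358.9), Carboniferous (358.9–298.9), Permian (298.9–251.902), Triassic (251.902–201.4).
That is 13 complete periods.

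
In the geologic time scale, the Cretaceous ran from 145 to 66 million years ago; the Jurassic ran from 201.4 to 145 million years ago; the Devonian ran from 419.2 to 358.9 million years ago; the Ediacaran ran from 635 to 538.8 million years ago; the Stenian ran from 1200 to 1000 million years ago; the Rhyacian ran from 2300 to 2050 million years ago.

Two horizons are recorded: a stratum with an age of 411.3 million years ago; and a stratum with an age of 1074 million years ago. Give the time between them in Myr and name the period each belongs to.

Elapsed time: 1074 − 411.3 = 662.7 Myr.
411.3 Ma lies within 419.2–358.9 Ma: Devonian.
1074 Ma lies within 1200–1000 Ma: Stenian.

662.7 million years apart; the first in the Devonian, the second in the Stenian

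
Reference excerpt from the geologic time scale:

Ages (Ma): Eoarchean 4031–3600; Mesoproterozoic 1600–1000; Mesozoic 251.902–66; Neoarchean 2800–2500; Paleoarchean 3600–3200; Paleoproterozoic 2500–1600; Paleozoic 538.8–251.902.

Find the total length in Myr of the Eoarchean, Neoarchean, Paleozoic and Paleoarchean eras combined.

Duration is start − end for each: (4031 − 3600) + (2800 − 2500) + (538.8 − 251.902) + (3600 − 3200).
That is 431 + 300 + 286.898 + 400, which totals 1417.898 million years.

1417.898 million years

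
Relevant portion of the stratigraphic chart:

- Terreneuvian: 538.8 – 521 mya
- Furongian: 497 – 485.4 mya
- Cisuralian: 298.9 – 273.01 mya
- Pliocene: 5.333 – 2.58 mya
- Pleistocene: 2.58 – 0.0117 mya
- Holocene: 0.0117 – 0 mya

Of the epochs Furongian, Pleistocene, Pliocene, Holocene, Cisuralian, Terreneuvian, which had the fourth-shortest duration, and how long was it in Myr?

Furongian, 11.6 million years

Durations: Furongian 11.6; Pleistocene 2.5683; Pliocene 2.753; Holocene 0.0117; Cisuralian 25.89; Terreneuvian 17.8 Myr.
Sorted shortest-first: Holocene (0.0117), Pleistocene (2.5683), Pliocene (2.753), Furongian (11.6), Terreneuvian (17.8), Cisuralian (25.89).
The fourth shortest is Furongian at 11.6 Myr.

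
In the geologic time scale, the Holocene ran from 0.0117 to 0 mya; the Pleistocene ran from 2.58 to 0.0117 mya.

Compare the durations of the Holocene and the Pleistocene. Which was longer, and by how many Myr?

Holocene: 0.0117 − 0 = 0.0117 Myr.
Pleistocene: 2.58 − 0.0117 = 2.5683 Myr.
Difference: 2.5683 − 0.0117 = 2.5566 Myr, so the Pleistocene was longer.

Pleistocene, by 2.5566 million years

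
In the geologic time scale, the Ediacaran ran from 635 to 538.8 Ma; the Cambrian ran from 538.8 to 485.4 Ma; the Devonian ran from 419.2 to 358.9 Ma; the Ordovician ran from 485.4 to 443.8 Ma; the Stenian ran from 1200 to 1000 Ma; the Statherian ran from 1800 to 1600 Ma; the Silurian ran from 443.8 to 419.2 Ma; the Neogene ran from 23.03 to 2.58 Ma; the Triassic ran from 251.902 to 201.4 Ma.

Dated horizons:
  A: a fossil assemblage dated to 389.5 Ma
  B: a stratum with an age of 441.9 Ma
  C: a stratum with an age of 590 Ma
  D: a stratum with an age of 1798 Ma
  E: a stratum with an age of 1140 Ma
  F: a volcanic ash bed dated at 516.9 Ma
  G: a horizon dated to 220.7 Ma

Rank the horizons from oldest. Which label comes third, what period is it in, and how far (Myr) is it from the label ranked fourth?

Larger Ma means older, so oldest first: D 1798 > E 1140 > C 590 > F 516.9 > B 441.9 > A 389.5 > G 220.7.
Counting 3 along gives C (590 Ma); the excerpt puts that inside the Ediacaran, 635–538.8 Ma.
Next in line is F (516.9 Ma), and 590 − 516.9 = 73.1 Myr.

C, in the Ediacaran; 73.1 million years to F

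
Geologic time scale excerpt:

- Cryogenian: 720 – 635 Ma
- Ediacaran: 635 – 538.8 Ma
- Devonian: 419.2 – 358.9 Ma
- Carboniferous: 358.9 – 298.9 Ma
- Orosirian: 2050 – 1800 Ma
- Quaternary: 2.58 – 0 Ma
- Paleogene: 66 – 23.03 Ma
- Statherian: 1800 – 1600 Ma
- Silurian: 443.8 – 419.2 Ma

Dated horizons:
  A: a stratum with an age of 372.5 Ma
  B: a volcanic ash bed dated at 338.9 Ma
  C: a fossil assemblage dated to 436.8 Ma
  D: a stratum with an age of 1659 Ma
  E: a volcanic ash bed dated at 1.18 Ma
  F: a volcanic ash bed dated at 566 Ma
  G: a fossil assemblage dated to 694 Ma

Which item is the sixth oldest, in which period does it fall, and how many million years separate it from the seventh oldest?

B, in the Carboniferous; 337.72 million years to E

Sorted oldest-first by Ma: D (1659), G (694), F (566), C (436.8), A (372.5), B (338.9), E (1.18).
The sixth oldest is B at 338.9 Ma, which lies in 358.9–298.9 Ma: the Carboniferous.
The seventh oldest is E at 1.18 Ma; separation = |338.9 − 1.18| = 337.72 Myr.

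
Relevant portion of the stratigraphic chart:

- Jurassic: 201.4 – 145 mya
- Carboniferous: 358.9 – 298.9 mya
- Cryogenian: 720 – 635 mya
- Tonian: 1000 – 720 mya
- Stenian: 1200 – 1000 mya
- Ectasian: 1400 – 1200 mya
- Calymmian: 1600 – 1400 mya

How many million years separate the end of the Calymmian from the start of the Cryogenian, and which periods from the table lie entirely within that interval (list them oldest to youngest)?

680 million years; Ectasian, Stenian, Tonian

End of Calymmian = 1400 Ma; start of Cryogenian = 720 Ma.
Gap = 1400 − 720 = 680 Myr.
Periods wholly inside 1400–720 Ma: Ectasian (1400–1200), Stenian (1200–1000), Tonian (1000–720).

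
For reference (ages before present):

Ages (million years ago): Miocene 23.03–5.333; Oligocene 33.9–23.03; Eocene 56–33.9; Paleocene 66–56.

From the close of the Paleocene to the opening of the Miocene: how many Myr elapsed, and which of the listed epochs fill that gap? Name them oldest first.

32.97 million years; Eocene, Oligocene

End of Paleocene = 56 Ma; start of Miocene = 23.03 Ma.
Gap = 56 − 23.03 = 32.97 Myr.
Epochs wholly inside 56–23.03 Ma: Eocene (56–33.9), Oligocene (33.9–23.03).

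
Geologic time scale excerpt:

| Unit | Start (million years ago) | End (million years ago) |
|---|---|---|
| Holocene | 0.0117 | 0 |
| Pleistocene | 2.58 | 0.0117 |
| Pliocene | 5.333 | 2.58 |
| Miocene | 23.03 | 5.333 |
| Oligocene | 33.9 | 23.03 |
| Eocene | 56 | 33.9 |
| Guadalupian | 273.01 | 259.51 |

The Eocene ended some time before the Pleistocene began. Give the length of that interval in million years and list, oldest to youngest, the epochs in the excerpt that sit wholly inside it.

The Eocene closes at 33.9 Ma and the Pleistocene opens at 2.58 Ma, so the interval is 33.9 − 2.58 = 31.32 Myr.
An epoch fits inside if it starts at or after 33.9 Ma and ends at or before 2.58 Ma; oldest first that gives Oligocene, Miocene, Pliocene.

31.32 million years; Oligocene, Miocene, Pliocene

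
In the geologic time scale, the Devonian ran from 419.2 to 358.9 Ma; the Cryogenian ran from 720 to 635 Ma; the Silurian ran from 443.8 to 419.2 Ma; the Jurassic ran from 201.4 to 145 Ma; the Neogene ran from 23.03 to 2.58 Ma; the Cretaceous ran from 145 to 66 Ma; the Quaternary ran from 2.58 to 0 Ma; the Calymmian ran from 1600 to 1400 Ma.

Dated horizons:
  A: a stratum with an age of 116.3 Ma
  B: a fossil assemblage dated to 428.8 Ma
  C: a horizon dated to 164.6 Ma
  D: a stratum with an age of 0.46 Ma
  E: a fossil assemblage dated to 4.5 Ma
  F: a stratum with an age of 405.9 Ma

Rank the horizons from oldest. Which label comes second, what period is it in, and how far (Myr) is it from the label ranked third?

F, in the Devonian; 241.3 million years to C

Sorted oldest-first by Ma: B (428.8), F (405.9), C (164.6), A (116.3), E (4.5), D (0.46).
The second oldest is F at 405.9 Ma, which lies in 419.2–358.9 Ma: the Devonian.
The third oldest is C at 164.6 Ma; separation = |405.9 − 164.6| = 241.3 Myr.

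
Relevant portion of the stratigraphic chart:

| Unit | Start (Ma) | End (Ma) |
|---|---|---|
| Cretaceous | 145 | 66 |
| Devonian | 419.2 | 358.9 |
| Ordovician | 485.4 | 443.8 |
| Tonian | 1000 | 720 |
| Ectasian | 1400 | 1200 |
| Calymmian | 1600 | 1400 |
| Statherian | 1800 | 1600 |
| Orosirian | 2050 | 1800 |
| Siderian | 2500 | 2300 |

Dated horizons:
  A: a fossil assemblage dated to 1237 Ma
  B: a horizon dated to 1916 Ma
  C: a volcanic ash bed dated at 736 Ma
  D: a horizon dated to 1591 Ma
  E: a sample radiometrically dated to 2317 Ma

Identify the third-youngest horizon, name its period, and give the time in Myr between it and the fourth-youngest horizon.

D, in the Calymmian; 325 million years to B

Sorted youngest-first by Ma: C (736), A (1237), D (1591), B (1916), E (2317).
The third youngest is D at 1591 Ma, which lies in 1600–1400 Ma: the Calymmian.
The fourth youngest is B at 1916 Ma; separation = |1591 − 1916| = 325 Myr.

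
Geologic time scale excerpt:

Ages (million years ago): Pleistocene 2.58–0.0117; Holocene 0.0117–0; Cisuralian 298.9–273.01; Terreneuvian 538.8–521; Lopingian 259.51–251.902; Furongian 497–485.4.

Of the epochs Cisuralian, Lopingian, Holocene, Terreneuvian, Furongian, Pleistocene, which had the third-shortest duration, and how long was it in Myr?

Lopingian, 7.608 million years

Start − end for each: Cisuralian 298.9 − 273.01 = 25.89; Lopingian 259.51 − 251.902 = 7.608; Holocene 0.0117 − 0 = 0.0117; Terreneuvian 538.8 − 521 = 17.8; Furongian 497 − 485.4 = 11.6; Pleistocene 2.58 − 0.0117 = 2.5683.
Ranking these from shortest: Holocene < Pleistocene < Lopingian < Furongian < Terreneuvian < Cisuralian.
Position 3 in that ranking is Lopingian, which lasted 7.608 Myr.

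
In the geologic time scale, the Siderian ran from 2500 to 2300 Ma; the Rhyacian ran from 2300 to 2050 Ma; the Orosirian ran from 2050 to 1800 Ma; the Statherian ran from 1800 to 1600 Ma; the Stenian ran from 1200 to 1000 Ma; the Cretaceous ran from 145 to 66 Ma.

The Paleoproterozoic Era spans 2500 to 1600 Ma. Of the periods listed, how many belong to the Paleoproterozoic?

Periods inside 2500–1600 Ma: Siderian, Rhyacian, Orosirian, Statherian — 4 in total.

4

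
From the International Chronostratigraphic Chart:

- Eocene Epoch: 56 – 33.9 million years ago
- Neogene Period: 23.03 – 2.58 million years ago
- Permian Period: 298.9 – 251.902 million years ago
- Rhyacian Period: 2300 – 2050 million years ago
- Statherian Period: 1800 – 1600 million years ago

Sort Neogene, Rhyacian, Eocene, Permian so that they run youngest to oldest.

The oldest of these is Rhyacian (starts 2300 Ma) and the youngest is Neogene (ends 2.58 Ma).
In between, by decreasing start age: Permian (298.9), Eocene (56).
Listing youngest first means reversing that sequence.

Neogene, Eocene, Permian, Rhyacian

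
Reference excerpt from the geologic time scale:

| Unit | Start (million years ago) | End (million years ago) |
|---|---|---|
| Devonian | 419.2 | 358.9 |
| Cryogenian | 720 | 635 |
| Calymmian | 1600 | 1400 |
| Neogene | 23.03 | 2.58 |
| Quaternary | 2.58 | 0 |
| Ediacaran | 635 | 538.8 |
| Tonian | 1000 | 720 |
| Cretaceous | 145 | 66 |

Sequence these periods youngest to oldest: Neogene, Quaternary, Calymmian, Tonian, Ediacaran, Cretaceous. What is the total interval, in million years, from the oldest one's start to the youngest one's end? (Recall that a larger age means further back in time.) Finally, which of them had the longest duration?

Quaternary → Neogene → Cretaceous → Ediacaran → Tonian → Calymmian; total span 1600 Myr; longest is Tonian

From the excerpt: Neogene 23.03–2.58; Quaternary 2.58–0; Calymmian 1600–1400; Tonian 1000–720; Ediacaran 635–538.8; Cretaceous 145–66 (Ma).
Larger Ma is earlier, so the oldest is Calymmian and the youngest is Quaternary; youngest to oldest: Quaternary, Neogene, Cretaceous, Ediacaran, Tonian, Calymmian.
Oldest start 1600 minus youngest end 0 gives 1600 Myr overall.
Individual lengths (start − end): Ediacaran 96.2; Cretaceous 79; Calymmian 200; Quaternary 2.58; Neogene 20.45; Tonian 280. The largest is Tonian at 280 Myr.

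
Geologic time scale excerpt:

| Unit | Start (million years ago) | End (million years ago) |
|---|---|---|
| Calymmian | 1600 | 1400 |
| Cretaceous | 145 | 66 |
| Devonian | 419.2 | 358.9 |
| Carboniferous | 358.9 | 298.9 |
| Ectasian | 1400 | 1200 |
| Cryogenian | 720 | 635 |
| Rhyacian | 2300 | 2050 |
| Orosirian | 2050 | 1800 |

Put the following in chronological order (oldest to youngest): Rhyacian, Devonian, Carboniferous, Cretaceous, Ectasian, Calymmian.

Sorting by start age (descending Ma, since larger Ma = older): Rhyacian began 2300, Calymmian began 1600, Ectasian began 1400, Devonian began 419.2, Carboniferous began 358.9, Cretaceous began 145.

Rhyacian, Calymmian, Ectasian, Devonian, Carboniferous, Cretaceous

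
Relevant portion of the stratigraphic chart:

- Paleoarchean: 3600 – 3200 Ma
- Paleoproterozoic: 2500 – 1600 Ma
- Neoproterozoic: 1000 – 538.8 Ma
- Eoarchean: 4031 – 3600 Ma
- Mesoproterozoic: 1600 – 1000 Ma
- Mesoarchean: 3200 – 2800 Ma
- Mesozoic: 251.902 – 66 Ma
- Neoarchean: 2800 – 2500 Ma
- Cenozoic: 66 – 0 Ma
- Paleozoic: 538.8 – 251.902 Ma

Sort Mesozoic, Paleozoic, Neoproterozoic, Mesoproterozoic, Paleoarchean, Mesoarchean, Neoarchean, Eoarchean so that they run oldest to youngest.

Read off each span (Ma): Mesozoic 251.902–66; Paleozoic 538.8–251.902; Neoproterozoic 1000–538.8; Mesoproterozoic 1600–1000; Paleoarchean 3600–3200; Mesoarchean 3200–2800; Neoarchean 2800–2500; Eoarchean 4031–3600.
Larger Ma is older, so oldest→youngest is Eoarchean, Paleoarchean, Mesoarchean, Neoarchean, Mesoproterozoic, Neoproterozoic, Paleozoic, Mesozoic.

Eoarchean, Paleoarchean, Mesoarchean, Neoarchean, Mesoproterozoic, Neoproterozoic, Paleozoic, Mesozoic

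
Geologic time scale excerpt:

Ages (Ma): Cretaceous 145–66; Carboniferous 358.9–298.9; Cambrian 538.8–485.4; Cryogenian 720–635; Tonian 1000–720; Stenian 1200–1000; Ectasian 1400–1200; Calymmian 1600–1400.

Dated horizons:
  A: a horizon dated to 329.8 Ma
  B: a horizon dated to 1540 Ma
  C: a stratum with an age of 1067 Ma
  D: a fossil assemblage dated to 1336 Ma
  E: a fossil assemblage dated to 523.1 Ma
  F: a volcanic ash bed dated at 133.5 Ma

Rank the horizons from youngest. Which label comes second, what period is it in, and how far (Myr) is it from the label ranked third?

A, in the Carboniferous; 193.3 million years to E

Sorted youngest-first by Ma: F (133.5), A (329.8), E (523.1), C (1067), D (1336), B (1540).
The second youngest is A at 329.8 Ma, which lies in 358.9–298.9 Ma: the Carboniferous.
The third youngest is E at 523.1 Ma; separation = |329.8 − 523.1| = 193.3 Myr.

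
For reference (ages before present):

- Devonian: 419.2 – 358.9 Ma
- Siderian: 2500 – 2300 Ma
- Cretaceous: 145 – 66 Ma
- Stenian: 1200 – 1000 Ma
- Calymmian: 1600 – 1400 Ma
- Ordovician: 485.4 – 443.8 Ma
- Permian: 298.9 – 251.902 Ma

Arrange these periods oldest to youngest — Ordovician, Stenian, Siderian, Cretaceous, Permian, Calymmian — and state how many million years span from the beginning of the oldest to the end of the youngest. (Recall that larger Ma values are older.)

From the excerpt: Ordovician 485.4–443.8; Stenian 1200–1000; Siderian 2500–2300; Cretaceous 145–66; Permian 298.9–251.902; Calymmian 1600–1400 (Ma).
Larger Ma is earlier, so the oldest is Siderian and the youngest is Cretaceous; oldest to youngest: Siderian, Calymmian, Stenian, Ordovician, Permian, Cretaceous.
Oldest start 2500 minus youngest end 66 gives 2434 Myr overall.

Siderian → Calymmian → Stenian → Ordovician → Permian → Cretaceous; total span 2434 Myr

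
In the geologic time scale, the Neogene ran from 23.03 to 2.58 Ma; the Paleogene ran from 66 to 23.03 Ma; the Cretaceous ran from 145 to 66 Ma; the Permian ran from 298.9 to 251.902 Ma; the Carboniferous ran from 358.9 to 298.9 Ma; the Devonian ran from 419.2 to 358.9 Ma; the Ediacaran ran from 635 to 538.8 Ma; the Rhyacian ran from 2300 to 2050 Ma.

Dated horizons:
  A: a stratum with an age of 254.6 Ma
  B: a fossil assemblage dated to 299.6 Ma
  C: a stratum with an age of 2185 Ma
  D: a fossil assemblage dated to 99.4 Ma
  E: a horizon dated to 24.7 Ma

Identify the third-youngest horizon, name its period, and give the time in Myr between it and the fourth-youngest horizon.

A, in the Permian; 45 million years to B

Smaller Ma means younger, so youngest first: E 24.7 < D 99.4 < A 254.6 < B 299.6 < C 2185.
Counting 3 along gives A (254.6 Ma); the excerpt puts that inside the Permian, 298.9–251.902 Ma.
Next in line is B (299.6 Ma), and 299.6 − 254.6 = 45 Myr.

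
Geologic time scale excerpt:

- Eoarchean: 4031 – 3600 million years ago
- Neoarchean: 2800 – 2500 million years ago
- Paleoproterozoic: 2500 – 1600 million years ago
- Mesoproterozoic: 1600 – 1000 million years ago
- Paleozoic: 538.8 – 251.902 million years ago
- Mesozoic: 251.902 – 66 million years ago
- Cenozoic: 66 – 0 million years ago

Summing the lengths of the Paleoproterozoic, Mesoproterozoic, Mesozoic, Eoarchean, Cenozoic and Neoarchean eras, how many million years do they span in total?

2482.902 million years

Duration is start − end for each: (2500 − 1600) + (1600 − 1000) + (251.902 − 66) + (4031 − 3600) + (66 − 0) + (2800 − 2500).
That is 900 + 600 + 185.902 + 431 + 66 + 300, which totals 2482.902 million years.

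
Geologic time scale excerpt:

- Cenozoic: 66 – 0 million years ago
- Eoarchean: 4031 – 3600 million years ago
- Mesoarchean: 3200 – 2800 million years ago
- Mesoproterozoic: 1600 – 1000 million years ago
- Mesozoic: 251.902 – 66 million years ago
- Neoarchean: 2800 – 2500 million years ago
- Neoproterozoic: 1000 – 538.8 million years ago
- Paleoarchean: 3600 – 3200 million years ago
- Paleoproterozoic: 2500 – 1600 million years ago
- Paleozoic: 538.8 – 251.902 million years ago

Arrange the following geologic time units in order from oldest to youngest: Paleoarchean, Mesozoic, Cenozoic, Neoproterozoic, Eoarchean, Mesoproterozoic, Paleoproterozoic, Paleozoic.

Eoarchean, then Paleoarchean, then Paleoproterozoic, then Mesoproterozoic, then Neoproterozoic, then Paleozoic, then Mesozoic, then Cenozoic

Read off each span (Ma): Paleoarchean 3600–3200; Mesozoic 251.902–66; Cenozoic 66–0; Neoproterozoic 1000–538.8; Eoarchean 4031–3600; Mesoproterozoic 1600–1000; Paleoproterozoic 2500–1600; Paleozoic 538.8–251.902.
Larger Ma is older, so oldest→youngest is Eoarchean, Paleoarchean, Paleoproterozoic, Mesoproterozoic, Neoproterozoic, Paleozoic, Mesozoic, Cenozoic.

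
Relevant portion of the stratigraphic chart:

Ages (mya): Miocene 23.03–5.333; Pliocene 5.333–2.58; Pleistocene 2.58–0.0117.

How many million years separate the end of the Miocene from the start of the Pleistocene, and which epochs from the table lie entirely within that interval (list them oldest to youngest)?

The Miocene closes at 5.333 Ma and the Pleistocene opens at 2.58 Ma, so the interval is 5.333 − 2.58 = 2.753 Myr.
An epoch fits inside if it starts at or after 5.333 Ma and ends at or before 2.58 Ma; oldest first that gives Pliocene.

2.753 million years; Pliocene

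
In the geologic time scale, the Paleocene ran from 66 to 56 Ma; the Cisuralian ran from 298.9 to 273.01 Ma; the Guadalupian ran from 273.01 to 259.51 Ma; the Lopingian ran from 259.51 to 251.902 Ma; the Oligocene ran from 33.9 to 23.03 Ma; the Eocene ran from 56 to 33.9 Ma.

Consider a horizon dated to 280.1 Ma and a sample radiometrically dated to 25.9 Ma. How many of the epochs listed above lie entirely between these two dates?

The older date is 280.1 Ma and the younger is 25.9 Ma.
Epochs with start < 280.1 and end > 25.9 Ma: Guadalupian (273.01–259.51), Lopingian (259.51–251.902), Paleocene (66–56), Eocene (56–33.9).
That is 4 complete epochs.

4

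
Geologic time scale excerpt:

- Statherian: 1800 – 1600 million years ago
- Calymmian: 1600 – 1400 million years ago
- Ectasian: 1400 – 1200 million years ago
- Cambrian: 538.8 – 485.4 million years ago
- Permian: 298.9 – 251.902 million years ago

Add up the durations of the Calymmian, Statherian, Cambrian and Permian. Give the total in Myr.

500.398 million years

Each duration: Calymmian = 200; Statherian = 200; Cambrian = 53.4; Permian = 46.998.
Sum: 200 + 200 + 53.4 + 46.998 = 500.398 Myr.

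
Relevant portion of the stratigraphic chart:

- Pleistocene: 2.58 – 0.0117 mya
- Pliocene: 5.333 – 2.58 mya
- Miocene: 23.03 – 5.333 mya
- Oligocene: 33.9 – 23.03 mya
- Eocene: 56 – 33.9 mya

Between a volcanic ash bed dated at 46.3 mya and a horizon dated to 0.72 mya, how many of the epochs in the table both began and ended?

3

The older date is 46.3 Ma and the younger is 0.72 Ma.
Epochs with start < 46.3 and end > 0.72 Ma: Oligocene (33.9–23.03), Miocene (23.03–5.333), Pliocene (5.333–2.58).
That is 3 complete epochs.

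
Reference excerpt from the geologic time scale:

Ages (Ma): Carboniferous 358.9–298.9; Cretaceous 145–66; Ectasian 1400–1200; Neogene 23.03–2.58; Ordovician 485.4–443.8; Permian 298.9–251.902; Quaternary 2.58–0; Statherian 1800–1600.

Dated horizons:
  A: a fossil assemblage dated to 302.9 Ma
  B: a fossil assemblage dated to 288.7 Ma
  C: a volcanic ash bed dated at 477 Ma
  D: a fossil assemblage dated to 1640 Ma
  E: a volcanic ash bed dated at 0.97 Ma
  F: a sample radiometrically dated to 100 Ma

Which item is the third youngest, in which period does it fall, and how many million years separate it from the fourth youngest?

Smaller Ma means younger, so youngest first: E 0.97 < F 100 < B 288.7 < A 302.9 < C 477 < D 1640.
Counting 3 along gives B (288.7 Ma); the excerpt puts that inside the Permian, 298.9–251.902 Ma.
Next in line is A (302.9 Ma), and 302.9 − 288.7 = 14.2 Myr.

B, in the Permian; 14.2 million years to A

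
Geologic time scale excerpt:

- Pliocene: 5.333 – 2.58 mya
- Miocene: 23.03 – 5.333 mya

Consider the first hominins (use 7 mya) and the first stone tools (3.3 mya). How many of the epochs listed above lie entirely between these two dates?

0

The older date is 7 Ma and the younger is 3.3 Ma.
No epoch both begins after 7 Ma and ends before 3.3 Ma, so the count is 0.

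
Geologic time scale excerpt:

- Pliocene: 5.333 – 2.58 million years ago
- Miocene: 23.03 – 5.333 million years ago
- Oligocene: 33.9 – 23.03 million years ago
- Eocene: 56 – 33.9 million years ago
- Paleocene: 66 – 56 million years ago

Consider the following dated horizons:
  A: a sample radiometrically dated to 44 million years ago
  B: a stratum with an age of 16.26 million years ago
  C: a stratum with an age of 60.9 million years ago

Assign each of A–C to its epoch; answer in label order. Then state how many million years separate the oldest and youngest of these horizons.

A: 44 Ma lies in 56–33.9 Ma, so Eocene.
B: 16.26 Ma lies in 23.03–5.333 Ma, so Miocene.
C: 60.9 Ma lies in 66–56 Ma, so Paleocene.
Oldest = 60.9 Ma, youngest = 16.26 Ma → span 44.64 Myr.

A — Eocene; B — Miocene; C — Paleocene; span 44.64 million years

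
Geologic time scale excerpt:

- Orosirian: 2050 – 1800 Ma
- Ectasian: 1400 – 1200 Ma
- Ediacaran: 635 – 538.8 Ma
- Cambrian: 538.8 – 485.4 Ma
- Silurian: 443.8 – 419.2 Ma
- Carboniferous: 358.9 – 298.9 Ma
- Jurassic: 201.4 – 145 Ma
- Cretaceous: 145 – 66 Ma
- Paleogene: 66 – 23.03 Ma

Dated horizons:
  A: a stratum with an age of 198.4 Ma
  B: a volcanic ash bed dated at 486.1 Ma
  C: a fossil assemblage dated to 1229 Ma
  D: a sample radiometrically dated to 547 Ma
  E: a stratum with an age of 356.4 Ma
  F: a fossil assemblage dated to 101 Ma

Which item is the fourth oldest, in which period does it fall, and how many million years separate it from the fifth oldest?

E, in the Carboniferous; 158 million years to A

Sorted oldest-first by Ma: C (1229), D (547), B (486.1), E (356.4), A (198.4), F (101).
The fourth oldest is E at 356.4 Ma, which lies in 358.9–298.9 Ma: the Carboniferous.
The fifth oldest is A at 198.4 Ma; separation = |356.4 − 198.4| = 158 Myr.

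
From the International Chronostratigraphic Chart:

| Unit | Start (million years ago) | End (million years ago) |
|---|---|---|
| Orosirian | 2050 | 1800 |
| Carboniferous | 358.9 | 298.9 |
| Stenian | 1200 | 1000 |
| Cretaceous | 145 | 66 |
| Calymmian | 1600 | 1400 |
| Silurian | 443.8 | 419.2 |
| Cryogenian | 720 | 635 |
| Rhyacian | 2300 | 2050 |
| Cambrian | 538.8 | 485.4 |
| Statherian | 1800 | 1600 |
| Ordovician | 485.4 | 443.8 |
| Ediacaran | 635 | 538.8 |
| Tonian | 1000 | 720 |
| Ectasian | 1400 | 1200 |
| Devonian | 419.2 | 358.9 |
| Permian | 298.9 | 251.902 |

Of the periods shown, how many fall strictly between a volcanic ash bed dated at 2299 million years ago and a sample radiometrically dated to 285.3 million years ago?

The older date is 2299 Ma and the younger is 285.3 Ma.
Periods with start < 2299 and end > 285.3 Ma: Orosirian (2050–1800), Statherian (1800–1600), Calymmian (1600–1400), Ectasian (1400–1200), Stenian (1200–1000), Tonian (1000–720), Cryogenian (720–635), Ediacaran (635–538.8), Cambrian (538.8–485.4), Ordovician (485.4–443.8), Silurian (443.8–419.2), Devonian (419.2–358.9), Carboniferous (358.9–298.9).
That is 13 complete periods.

13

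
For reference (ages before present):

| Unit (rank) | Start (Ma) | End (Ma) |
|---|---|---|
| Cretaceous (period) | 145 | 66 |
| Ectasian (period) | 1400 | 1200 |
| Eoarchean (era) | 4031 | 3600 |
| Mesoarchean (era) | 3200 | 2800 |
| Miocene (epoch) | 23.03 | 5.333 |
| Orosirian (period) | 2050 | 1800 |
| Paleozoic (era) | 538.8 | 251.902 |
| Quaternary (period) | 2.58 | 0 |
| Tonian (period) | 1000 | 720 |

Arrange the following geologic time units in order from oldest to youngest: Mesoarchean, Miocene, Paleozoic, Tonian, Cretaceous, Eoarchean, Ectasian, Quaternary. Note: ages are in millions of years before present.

Read off each span (Ma): Mesoarchean 3200–2800; Miocene 23.03–5.333; Paleozoic 538.8–251.902; Tonian 1000–720; Cretaceous 145–66; Eoarchean 4031–3600; Ectasian 1400–1200; Quaternary 2.58–0.
Larger Ma is older, so oldest→youngest is Eoarchean, Mesoarchean, Ectasian, Tonian, Paleozoic, Cretaceous, Miocene, Quaternary.

Eoarchean, Mesoarchean, Ectasian, Tonian, Paleozoic, Cretaceous, Miocene, Quaternary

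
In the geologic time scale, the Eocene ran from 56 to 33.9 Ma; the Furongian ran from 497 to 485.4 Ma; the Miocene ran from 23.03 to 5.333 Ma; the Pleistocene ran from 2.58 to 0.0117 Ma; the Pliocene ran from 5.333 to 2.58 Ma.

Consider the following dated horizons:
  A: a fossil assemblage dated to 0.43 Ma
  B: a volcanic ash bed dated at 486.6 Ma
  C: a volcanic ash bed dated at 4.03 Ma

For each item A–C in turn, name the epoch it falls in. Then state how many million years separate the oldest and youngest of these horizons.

A — Pleistocene; B — Furongian; C — Pliocene; span 486.17 million years

Match each age against the start–end ranges in the excerpt: A = 0.43 Ma → Pleistocene (2.58–0.0117); B = 486.6 Ma → Furongian (497–485.4); C = 4.03 Ma → Pliocene (5.333–2.58).
The largest age is 486.6 Ma and the smallest is 0.43 Ma; their difference is 486.17 Myr.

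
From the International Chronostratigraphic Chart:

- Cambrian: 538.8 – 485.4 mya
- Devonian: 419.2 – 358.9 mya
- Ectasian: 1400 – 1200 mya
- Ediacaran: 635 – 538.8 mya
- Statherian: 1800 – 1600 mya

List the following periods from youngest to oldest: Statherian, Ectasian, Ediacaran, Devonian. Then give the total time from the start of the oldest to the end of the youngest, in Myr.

From the excerpt: Statherian 1800–1600; Ectasian 1400–1200; Ediacaran 635–538.8; Devonian 419.2–358.9 (Ma).
Larger Ma is earlier, so the oldest is Statherian and the youngest is Devonian; youngest to oldest: Devonian, Ediacaran, Ectasian, Statherian.
Oldest start 1800 minus youngest end 358.9 gives 1441.1 Myr overall.

Devonian, Ediacaran, Ectasian, Statherian; total span 1441.1 Myr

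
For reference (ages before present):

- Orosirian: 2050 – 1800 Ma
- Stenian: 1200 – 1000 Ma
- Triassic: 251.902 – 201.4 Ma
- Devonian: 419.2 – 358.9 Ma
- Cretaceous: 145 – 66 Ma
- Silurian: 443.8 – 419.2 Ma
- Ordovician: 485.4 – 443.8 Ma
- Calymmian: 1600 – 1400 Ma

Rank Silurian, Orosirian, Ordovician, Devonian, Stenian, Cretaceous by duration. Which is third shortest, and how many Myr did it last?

Start − end for each: Silurian 443.8 − 419.2 = 24.6; Orosirian 2050 − 1800 = 250; Ordovician 485.4 − 443.8 = 41.6; Devonian 419.2 − 358.9 = 60.3; Stenian 1200 − 1000 = 200; Cretaceous 145 − 66 = 79.
Ranking these from shortest: Silurian < Ordovician < Devonian < Cretaceous < Stenian < Orosirian.
Position 3 in that ranking is Devonian, which lasted 60.3 Myr.

Devonian, 60.3 million years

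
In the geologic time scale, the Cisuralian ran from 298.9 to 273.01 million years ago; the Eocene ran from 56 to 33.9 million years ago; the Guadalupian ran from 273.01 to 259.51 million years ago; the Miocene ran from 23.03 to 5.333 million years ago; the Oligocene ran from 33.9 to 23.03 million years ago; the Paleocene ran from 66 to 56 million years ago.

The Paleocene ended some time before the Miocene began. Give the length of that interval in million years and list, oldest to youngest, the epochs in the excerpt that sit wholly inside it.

32.97 million years; Eocene, Oligocene

End of Paleocene = 56 Ma; start of Miocene = 23.03 Ma.
Gap = 56 − 23.03 = 32.97 Myr.
Epochs wholly inside 56–23.03 Ma: Eocene (56–33.9), Oligocene (33.9–23.03).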